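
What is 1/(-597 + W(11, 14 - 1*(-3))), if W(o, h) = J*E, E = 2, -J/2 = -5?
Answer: -1/577 ≈ -0.0017331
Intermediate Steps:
J = 10 (J = -2*(-5) = 10)
W(o, h) = 20 (W(o, h) = 10*2 = 20)
1/(-597 + W(11, 14 - 1*(-3))) = 1/(-597 + 20) = 1/(-577) = -1/577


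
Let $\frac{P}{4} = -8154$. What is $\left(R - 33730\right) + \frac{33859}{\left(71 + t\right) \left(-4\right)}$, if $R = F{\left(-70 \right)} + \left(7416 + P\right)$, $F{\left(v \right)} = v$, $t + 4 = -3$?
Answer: $- \frac{15137859}{256} \approx -59132.0$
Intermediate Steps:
$P = -32616$ ($P = 4 \left(-8154\right) = -32616$)
$t = -7$ ($t = -4 - 3 = -7$)
$R = -25270$ ($R = -70 + \left(7416 - 32616\right) = -70 - 25200 = -25270$)
$\left(R - 33730\right) + \frac{33859}{\left(71 + t\right) \left(-4\right)} = \left(-25270 - 33730\right) + \frac{33859}{\left(71 - 7\right) \left(-4\right)} = -59000 + \frac{33859}{64 \left(-4\right)} = -59000 + \frac{33859}{-256} = -59000 + 33859 \left(- \frac{1}{256}\right) = -59000 - \frac{33859}{256} = - \frac{15137859}{256}$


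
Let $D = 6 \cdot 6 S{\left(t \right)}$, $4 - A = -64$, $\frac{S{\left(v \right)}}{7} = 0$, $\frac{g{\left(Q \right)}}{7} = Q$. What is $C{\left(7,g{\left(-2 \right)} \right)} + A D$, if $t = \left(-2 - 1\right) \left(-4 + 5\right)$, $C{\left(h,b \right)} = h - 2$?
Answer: $5$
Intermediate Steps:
$g{\left(Q \right)} = 7 Q$
$C{\left(h,b \right)} = -2 + h$
$t = -3$ ($t = \left(-3\right) 1 = -3$)
$S{\left(v \right)} = 0$ ($S{\left(v \right)} = 7 \cdot 0 = 0$)
$A = 68$ ($A = 4 - -64 = 4 + 64 = 68$)
$D = 0$ ($D = 6 \cdot 6 \cdot 0 = 36 \cdot 0 = 0$)
$C{\left(7,g{\left(-2 \right)} \right)} + A D = \left(-2 + 7\right) + 68 \cdot 0 = 5 + 0 = 5$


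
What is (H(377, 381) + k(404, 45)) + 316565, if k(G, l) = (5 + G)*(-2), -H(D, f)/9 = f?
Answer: 312318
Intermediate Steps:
H(D, f) = -9*f
k(G, l) = -10 - 2*G
(H(377, 381) + k(404, 45)) + 316565 = (-9*381 + (-10 - 2*404)) + 316565 = (-3429 + (-10 - 808)) + 316565 = (-3429 - 818) + 316565 = -4247 + 316565 = 312318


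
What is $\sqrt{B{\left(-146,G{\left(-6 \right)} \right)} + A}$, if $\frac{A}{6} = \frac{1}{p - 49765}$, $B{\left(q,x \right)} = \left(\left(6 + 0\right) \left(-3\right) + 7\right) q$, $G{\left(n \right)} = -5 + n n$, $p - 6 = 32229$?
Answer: $\frac{\sqrt{123381285055}}{8765} \approx 40.075$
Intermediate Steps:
$p = 32235$ ($p = 6 + 32229 = 32235$)
$G{\left(n \right)} = -5 + n^{2}$
$B{\left(q,x \right)} = - 11 q$ ($B{\left(q,x \right)} = \left(6 \left(-3\right) + 7\right) q = \left(-18 + 7\right) q = - 11 q$)
$A = - \frac{3}{8765}$ ($A = \frac{6}{32235 - 49765} = \frac{6}{-17530} = 6 \left(- \frac{1}{17530}\right) = - \frac{3}{8765} \approx -0.00034227$)
$\sqrt{B{\left(-146,G{\left(-6 \right)} \right)} + A} = \sqrt{\left(-11\right) \left(-146\right) - \frac{3}{8765}} = \sqrt{1606 - \frac{3}{8765}} = \sqrt{\frac{14076587}{8765}} = \frac{\sqrt{123381285055}}{8765}$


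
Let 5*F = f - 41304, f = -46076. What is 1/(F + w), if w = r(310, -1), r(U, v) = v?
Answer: -1/17477 ≈ -5.7218e-5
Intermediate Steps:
w = -1
F = -17476 (F = (-46076 - 41304)/5 = (1/5)*(-87380) = -17476)
1/(F + w) = 1/(-17476 - 1) = 1/(-17477) = -1/17477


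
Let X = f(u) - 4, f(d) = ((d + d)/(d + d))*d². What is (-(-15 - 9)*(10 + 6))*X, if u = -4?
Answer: 4608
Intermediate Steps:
f(d) = d² (f(d) = ((2*d)/((2*d)))*d² = ((2*d)*(1/(2*d)))*d² = 1*d² = d²)
X = 12 (X = (-4)² - 4 = 16 - 4 = 12)
(-(-15 - 9)*(10 + 6))*X = -(-15 - 9)*(10 + 6)*12 = -(-24)*16*12 = -1*(-384)*12 = 384*12 = 4608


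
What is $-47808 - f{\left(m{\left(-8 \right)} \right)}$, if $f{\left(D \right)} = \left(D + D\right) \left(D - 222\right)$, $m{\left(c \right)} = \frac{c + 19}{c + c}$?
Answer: $- \frac{6158617}{128} \approx -48114.0$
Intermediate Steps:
$m{\left(c \right)} = \frac{19 + c}{2 c}$
$f{\left(D \right)} = 2 D \left(-222 + D\right)$
$-47808 - f{\left(m{\left(-8 \right)} \right)} = -47808 - 2 \frac{19 - 8}{2 \left(-8\right)} \left(-222 + \frac{19 - 8}{2 \left(-8\right)}\right) = -47808 - 2 \cdot \frac{1}{2} \left(- \frac{1}{8}\right) 11 \left(-222 + \frac{1}{2} \left(- \frac{1}{8}\right) 11\right) = -47808 - 2 \left(- \frac{11}{16}\right) \left(-222 - \frac{11}{16}\right) = -47808 - 2 \left(- \frac{11}{16}\right) \left(- \frac{3563}{16}\right) = -47808 - \frac{39193}{128} = - \frac{6158617}{128}$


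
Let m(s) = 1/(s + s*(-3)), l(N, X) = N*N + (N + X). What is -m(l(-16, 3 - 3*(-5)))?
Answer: 1/516 ≈ 0.0019380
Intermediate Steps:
l(N, X) = N + X + N**2 (l(N, X) = N**2 + (N + X) = N + X + N**2)
m(s) = -1/(2*s) (m(s) = 1/(s - 3*s) = 1/(-2*s) = -1/(2*s))
-m(l(-16, 3 - 3*(-5))) = -(-1)/(2*(-16 + (3 - 3*(-5)) + (-16)**2)) = -(-1)/(2*(-16 + (3 + 15) + 256)) = -(-1)/(2*(-16 + 18 + 256)) = -(-1)/(2*258) = -1*(-1/516) = 1/516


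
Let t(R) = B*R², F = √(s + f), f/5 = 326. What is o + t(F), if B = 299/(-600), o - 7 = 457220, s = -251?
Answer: 273923879/600 ≈ 4.5654e+5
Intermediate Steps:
o = 457227 (o = 7 + 457220 = 457227)
f = 1630 (f = 5*326 = 1630)
F = √1379 (F = √(-251 + 1630) = √1379 ≈ 37.135)
B = -299/600 (B = 299*(-1/600) = -299/600 ≈ -0.49833)
t(R) = -299*R²/600
o + t(F) = 457227 - 299*(√1379)²/600 = 457227 - 299/600*1379 = 457227 - 412321/600 = 273923879/600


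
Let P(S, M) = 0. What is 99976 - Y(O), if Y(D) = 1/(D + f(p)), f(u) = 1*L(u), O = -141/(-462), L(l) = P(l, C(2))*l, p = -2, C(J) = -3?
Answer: 4698718/47 ≈ 99973.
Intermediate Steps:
L(l) = 0 (L(l) = 0*l = 0)
O = 47/154 (O = -141*(-1/462) = 47/154 ≈ 0.30519)
f(u) = 0 (f(u) = 1*0 = 0)
Y(D) = 1/D (Y(D) = 1/(D + 0) = 1/D)
99976 - Y(O) = 99976 - 1/47/154 = 99976 - 1*154/47 = 99976 - 154/47 = 4698718/47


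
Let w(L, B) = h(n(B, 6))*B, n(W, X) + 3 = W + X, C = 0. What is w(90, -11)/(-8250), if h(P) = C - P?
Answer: 4/375 ≈ 0.010667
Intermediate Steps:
n(W, X) = -3 + W + X (n(W, X) = -3 + (W + X) = -3 + W + X)
h(P) = -P (h(P) = 0 - P = -P)
w(L, B) = B*(-3 - B) (w(L, B) = (-(-3 + B + 6))*B = (-(3 + B))*B = (-3 - B)*B = B*(-3 - B))
w(90, -11)/(-8250) = -1*(-11)*(3 - 11)/(-8250) = -1*(-11)*(-8)*(-1/8250) = -88*(-1/8250) = 4/375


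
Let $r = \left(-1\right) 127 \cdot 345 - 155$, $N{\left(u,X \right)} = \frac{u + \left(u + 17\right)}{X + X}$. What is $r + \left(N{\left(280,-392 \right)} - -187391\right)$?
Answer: $\frac{112441487}{784} \approx 1.4342 \cdot 10^{5}$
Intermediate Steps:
$N{\left(u,X \right)} = \frac{17 + 2 u}{2 X}$ ($N{\left(u,X \right)} = \frac{u + \left(17 + u\right)}{2 X} = \left(17 + 2 u\right) \frac{1}{2 X} = \frac{17 + 2 u}{2 X}$)
$r = -43970$ ($r = \left(-127\right) 345 - 155 = -43815 - 155 = -43970$)
$r + \left(N{\left(280,-392 \right)} - -187391\right) = -43970 + \left(\frac{\frac{17}{2} + 280}{-392} - -187391\right) = -43970 + \left(\left(- \frac{1}{392}\right) \frac{577}{2} + 187391\right) = -43970 + \left(- \frac{577}{784} + 187391\right) = -43970 + \frac{146913967}{784} = \frac{112441487}{784}$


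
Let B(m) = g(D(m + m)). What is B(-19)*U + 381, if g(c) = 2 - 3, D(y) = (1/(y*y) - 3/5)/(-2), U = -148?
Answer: 529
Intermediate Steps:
D(y) = 3/10 - 1/(2*y**2) (D(y) = (y**(-2) - 3*1/5)*(-1/2) = (y**(-2) - 3/5)*(-1/2) = (-3/5 + y**(-2))*(-1/2) = 3/10 - 1/(2*y**2))
g(c) = -1
B(m) = -1
B(-19)*U + 381 = -1*(-148) + 381 = 148 + 381 = 529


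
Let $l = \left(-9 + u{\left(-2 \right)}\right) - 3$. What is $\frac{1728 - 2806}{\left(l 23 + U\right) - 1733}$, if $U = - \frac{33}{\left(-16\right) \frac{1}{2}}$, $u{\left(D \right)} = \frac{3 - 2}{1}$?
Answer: $\frac{1232}{2265} \approx 0.54393$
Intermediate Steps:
$u{\left(D \right)} = 1$ ($u{\left(D \right)} = 1 \cdot 1 = 1$)
$U = \frac{33}{8}$ ($U = - \frac{33}{\left(-16\right) \frac{1}{2}} = - \frac{33}{-8} = \left(-33\right) \left(- \frac{1}{8}\right) = \frac{33}{8} \approx 4.125$)
$l = -11$ ($l = \left(-9 + 1\right) - 3 = -8 - 3 = -11$)
$\frac{1728 - 2806}{\left(l 23 + U\right) - 1733} = \frac{1728 - 2806}{\left(\left(-11\right) 23 + \frac{33}{8}\right) - 1733} = - \frac{1078}{\left(-253 + \frac{33}{8}\right) - 1733} = - \frac{1078}{- \frac{1991}{8} - 1733} = - \frac{1078}{- \frac{15855}{8}} = \left(-1078\right) \left(- \frac{8}{15855}\right) = \frac{1232}{2265}$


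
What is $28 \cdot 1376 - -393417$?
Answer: $431945$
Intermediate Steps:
$28 \cdot 1376 - -393417 = 38528 + 393417 = 431945$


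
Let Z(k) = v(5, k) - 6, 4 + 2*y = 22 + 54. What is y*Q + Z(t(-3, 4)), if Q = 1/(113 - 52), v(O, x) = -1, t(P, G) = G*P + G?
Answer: -391/61 ≈ -6.4098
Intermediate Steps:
t(P, G) = G + G*P
y = 36 (y = -2 + (22 + 54)/2 = -2 + (½)*76 = -2 + 38 = 36)
Q = 1/61 ≈ 0.016393
Z(k) = -7 (Z(k) = -1 - 6 = -7)
y*Q + Z(t(-3, 4)) = 36*(1/61) - 7 = 36/61 - 7 = -391/61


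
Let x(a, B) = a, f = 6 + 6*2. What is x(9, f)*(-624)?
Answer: -5616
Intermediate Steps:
f = 18 (f = 6 + 12 = 18)
x(9, f)*(-624) = 9*(-624) = -5616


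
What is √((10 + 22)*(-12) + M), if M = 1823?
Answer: √1439 ≈ 37.934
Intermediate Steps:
√((10 + 22)*(-12) + M) = √((10 + 22)*(-12) + 1823) = √(32*(-12) + 1823) = √(-384 + 1823) = √1439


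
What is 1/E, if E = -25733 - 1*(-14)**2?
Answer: -1/25929 ≈ -3.8567e-5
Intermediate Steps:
E = -25929 (E = -25733 - 1*196 = -25733 - 196 = -25929)
1/E = 1/(-25929) = -1/25929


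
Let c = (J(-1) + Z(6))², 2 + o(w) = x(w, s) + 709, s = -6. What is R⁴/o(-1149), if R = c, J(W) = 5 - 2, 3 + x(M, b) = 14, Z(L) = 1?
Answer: 32768/359 ≈ 91.276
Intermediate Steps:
x(M, b) = 11 (x(M, b) = -3 + 14 = 11)
J(W) = 3
o(w) = 718 (o(w) = -2 + (11 + 709) = -2 + 720 = 718)
c = 16 (c = (3 + 1)² = 4² = 16)
R = 16
R⁴/o(-1149) = 16⁴/718 = 65536*(1/718) = 32768/359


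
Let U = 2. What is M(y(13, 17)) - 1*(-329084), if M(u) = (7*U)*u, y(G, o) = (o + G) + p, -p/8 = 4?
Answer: 329056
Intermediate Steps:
p = -32 (p = -8*4 = -32)
y(G, o) = -32 + G + o (y(G, o) = (o + G) - 32 = (G + o) - 32 = -32 + G + o)
M(u) = 14*u (M(u) = (7*2)*u = 14*u)
M(y(13, 17)) - 1*(-329084) = 14*(-32 + 13 + 17) - 1*(-329084) = 14*(-2) + 329084 = -28 + 329084 = 329056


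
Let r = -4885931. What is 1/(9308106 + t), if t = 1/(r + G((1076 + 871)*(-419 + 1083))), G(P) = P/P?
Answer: 4885930/45478754348579 ≈ 1.0743e-7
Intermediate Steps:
G(P) = 1
t = -1/4885930 (t = 1/(-4885931 + 1) = 1/(-4885930) = -1/4885930 ≈ -2.0467e-7)
1/(9308106 + t) = 1/(9308106 - 1/4885930) = 1/(45478754348579/4885930) = 4885930/45478754348579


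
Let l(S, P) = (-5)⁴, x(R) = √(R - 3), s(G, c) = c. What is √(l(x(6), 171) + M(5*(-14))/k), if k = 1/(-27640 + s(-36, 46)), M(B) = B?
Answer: 43*√1045 ≈ 1390.0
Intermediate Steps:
x(R) = √(-3 + R)
k = -1/27594 (k = 1/(-27640 + 46) = 1/(-27594) = -1/27594 ≈ -3.6240e-5)
l(S, P) = 625
√(l(x(6), 171) + M(5*(-14))/k) = √(625 + (5*(-14))/(-1/27594)) = √(625 - 70*(-27594)) = √(625 + 1931580) = √1932205 = 43*√1045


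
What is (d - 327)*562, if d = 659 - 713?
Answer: -214122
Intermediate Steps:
d = -54
(d - 327)*562 = (-54 - 327)*562 = -381*562 = -214122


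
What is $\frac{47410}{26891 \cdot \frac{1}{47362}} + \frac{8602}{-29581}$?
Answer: $\frac{66421905099638}{795462671} \approx 83501.0$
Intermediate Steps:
$\frac{47410}{26891 \cdot \frac{1}{47362}} + \frac{8602}{-29581} = \frac{47410}{26891 \cdot \frac{1}{47362}} + 8602 \left(- \frac{1}{29581}\right) = \frac{47410}{\frac{26891}{47362}} - \frac{8602}{29581} = 47410 \cdot \frac{47362}{26891} - \frac{8602}{29581} = \frac{2245432420}{26891} - \frac{8602}{29581} = \frac{66421905099638}{795462671}$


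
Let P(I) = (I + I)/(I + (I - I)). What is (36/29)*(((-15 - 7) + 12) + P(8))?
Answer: -288/29 ≈ -9.9310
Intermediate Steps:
P(I) = 2 (P(I) = (2*I)/(I + 0) = (2*I)/I = 2)
(36/29)*(((-15 - 7) + 12) + P(8)) = (36/29)*(((-15 - 7) + 12) + 2) = (36*(1/29))*((-22 + 12) + 2) = 36*(-10 + 2)/29 = (36/29)*(-8) = -288/29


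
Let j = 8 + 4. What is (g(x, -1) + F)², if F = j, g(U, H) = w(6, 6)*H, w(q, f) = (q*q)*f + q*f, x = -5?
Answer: 57600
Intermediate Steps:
j = 12
w(q, f) = f*q + f*q² (w(q, f) = q²*f + f*q = f*q² + f*q = f*q + f*q²)
g(U, H) = 252*H (g(U, H) = (6*6*(1 + 6))*H = (6*6*7)*H = 252*H)
F = 12
(g(x, -1) + F)² = (252*(-1) + 12)² = (-252 + 12)² = (-240)² = 57600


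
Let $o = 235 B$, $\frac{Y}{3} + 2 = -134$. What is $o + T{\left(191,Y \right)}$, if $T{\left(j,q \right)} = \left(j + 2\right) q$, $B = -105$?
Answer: $-103419$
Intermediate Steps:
$Y = -408$ ($Y = -6 + 3 \left(-134\right) = -6 - 402 = -408$)
$T{\left(j,q \right)} = q \left(2 + j\right)$ ($T{\left(j,q \right)} = \left(2 + j\right) q = q \left(2 + j\right)$)
$o = -24675$ ($o = 235 \left(-105\right) = -24675$)
$o + T{\left(191,Y \right)} = -24675 - 408 \left(2 + 191\right) = -24675 - 78744 = -103419$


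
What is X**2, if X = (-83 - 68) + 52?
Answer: 9801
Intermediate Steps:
X = -99 (X = -151 + 52 = -99)
X**2 = (-99)**2 = 9801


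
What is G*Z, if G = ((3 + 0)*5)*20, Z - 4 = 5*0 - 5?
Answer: -300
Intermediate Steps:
Z = -1 (Z = 4 + (5*0 - 5) = 4 + (0 - 5) = 4 - 5 = -1)
G = 300 (G = (3*5)*20 = 15*20 = 300)
G*Z = 300*(-1) = -300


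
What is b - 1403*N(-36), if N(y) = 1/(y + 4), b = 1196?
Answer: 39675/32 ≈ 1239.8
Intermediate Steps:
N(y) = 1/(4 + y)
b - 1403*N(-36) = 1196 - 1403/(4 - 36) = 1196 - 1403/(-32) = 1196 - 1403*(-1/32) = 1196 + 1403/32 = 39675/32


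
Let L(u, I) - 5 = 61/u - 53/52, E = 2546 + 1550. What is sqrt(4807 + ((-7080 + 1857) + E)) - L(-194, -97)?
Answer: -18493/5044 + 4*sqrt(230) ≈ 56.997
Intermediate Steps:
E = 4096
L(u, I) = 207/52 + 61/u (L(u, I) = 5 + (61/u - 53/52) = 5 + (-53/52 + 61/u) = 207/52 + 61/u)
sqrt(4807 + ((-7080 + 1857) + E)) - L(-194, -97) = sqrt(4807 + ((-7080 + 1857) + 4096)) - (207/52 + 61/(-194)) = sqrt(4807 + (-5223 + 4096)) - (207/52 + 61*(-1/194)) = sqrt(4807 - 1127) - (207/52 - 61/194) = sqrt(3680) - 1*18493/5044 = 4*sqrt(230) - 18493/5044 = -18493/5044 + 4*sqrt(230)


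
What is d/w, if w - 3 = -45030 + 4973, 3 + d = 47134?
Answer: -6733/5722 ≈ -1.1767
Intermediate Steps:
d = 47131 (d = -3 + 47134 = 47131)
w = -40054 (w = 3 + (-45030 + 4973) = 3 - 40057 = -40054)
d/w = 47131/(-40054) = 47131*(-1/40054) = -6733/5722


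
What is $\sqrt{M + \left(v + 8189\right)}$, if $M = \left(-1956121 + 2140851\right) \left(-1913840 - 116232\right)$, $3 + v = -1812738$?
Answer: $2 i \sqrt{93754251278} \approx 6.1239 \cdot 10^{5} i$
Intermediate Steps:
$v = -1812741$ ($v = -3 - 1812738 = -1812741$)
$M = -375015200560$ ($M = 184730 \left(-2030072\right) = -375015200560$)
$\sqrt{M + \left(v + 8189\right)} = \sqrt{-375015200560 + \left(-1812741 + 8189\right)} = \sqrt{-375015200560 - 1804552} = \sqrt{-375017005112} = 2 i \sqrt{93754251278}$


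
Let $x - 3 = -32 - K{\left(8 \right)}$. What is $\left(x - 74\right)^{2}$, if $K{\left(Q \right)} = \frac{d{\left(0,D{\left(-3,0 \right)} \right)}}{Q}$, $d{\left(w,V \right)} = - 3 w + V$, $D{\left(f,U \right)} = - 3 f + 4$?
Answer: $\frac{700569}{64} \approx 10946.0$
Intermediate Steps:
$D{\left(f,U \right)} = 4 - 3 f$
$d{\left(w,V \right)} = V - 3 w$
$K{\left(Q \right)} = \frac{13}{Q}$ ($K{\left(Q \right)} = \frac{\left(4 - -9\right) - 0}{Q} = \frac{\left(4 + 9\right) + 0}{Q} = \frac{13 + 0}{Q} = \frac{13}{Q}$)
$x = - \frac{245}{8}$ ($x = 3 - \left(32 + \frac{13}{8}\right) = 3 - \left(32 + 13 \cdot \frac{1}{8}\right) = 3 - \frac{269}{8} = - \frac{245}{8} \approx -30.625$)
$\left(x - 74\right)^{2} = \left(- \frac{245}{8} - 74\right)^{2} = \left(- \frac{837}{8}\right)^{2} = \frac{700569}{64}$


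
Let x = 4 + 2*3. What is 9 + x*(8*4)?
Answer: 329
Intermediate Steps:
x = 10 (x = 4 + 6 = 10)
9 + x*(8*4) = 9 + 10*(8*4) = 9 + 10*32 = 9 + 320 = 329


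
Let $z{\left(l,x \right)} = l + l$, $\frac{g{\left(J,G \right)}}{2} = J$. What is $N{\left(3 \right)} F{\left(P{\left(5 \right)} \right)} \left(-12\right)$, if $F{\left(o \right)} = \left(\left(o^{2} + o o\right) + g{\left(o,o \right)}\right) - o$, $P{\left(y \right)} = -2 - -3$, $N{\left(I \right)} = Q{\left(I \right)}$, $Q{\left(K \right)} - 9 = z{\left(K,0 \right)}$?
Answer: $-540$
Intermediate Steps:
$g{\left(J,G \right)} = 2 J$
$z{\left(l,x \right)} = 2 l$
$Q{\left(K \right)} = 9 + 2 K$
$N{\left(I \right)} = 9 + 2 I$
$P{\left(y \right)} = 1$ ($P{\left(y \right)} = -2 + 3 = 1$)
$F{\left(o \right)} = o + 2 o^{2}$ ($F{\left(o \right)} = \left(\left(o^{2} + o o\right) + 2 o\right) - o = \left(\left(o^{2} + o^{2}\right) + 2 o\right) - o = \left(2 o^{2} + 2 o\right) - o = \left(2 o + 2 o^{2}\right) - o = o + 2 o^{2}$)
$N{\left(3 \right)} F{\left(P{\left(5 \right)} \right)} \left(-12\right) = \left(9 + 2 \cdot 3\right) 1 \left(1 + 2 \cdot 1\right) \left(-12\right) = \left(9 + 6\right) 1 \left(1 + 2\right) \left(-12\right) = 15 \cdot 1 \cdot 3 \left(-12\right) = 15 \cdot 3 \left(-12\right) = 45 \left(-12\right) = -540$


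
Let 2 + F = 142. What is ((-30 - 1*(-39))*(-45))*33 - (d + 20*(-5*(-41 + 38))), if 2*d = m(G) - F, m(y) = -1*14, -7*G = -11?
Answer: -13588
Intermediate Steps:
G = 11/7 (G = -⅐*(-11) = 11/7 ≈ 1.5714)
m(y) = -14
F = 140 (F = -2 + 142 = 140)
d = -77 (d = (-14 - 1*140)/2 = (-14 - 140)/2 = (½)*(-154) = -77)
((-30 - 1*(-39))*(-45))*33 - (d + 20*(-5*(-41 + 38))) = ((-30 - 1*(-39))*(-45))*33 - (-77 + 20*(-5*(-41 + 38))) = ((-30 + 39)*(-45))*33 - (-77 + 20*(-5*(-3))) = (9*(-45))*33 - (-77 + 20*15) = -405*33 - (-77 + 300) = -13365 - 1*223 = -13365 - 223 = -13588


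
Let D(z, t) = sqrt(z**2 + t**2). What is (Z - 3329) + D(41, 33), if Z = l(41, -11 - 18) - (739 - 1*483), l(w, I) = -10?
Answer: -3595 + sqrt(2770) ≈ -3542.4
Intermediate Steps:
D(z, t) = sqrt(t**2 + z**2)
Z = -266 (Z = -10 - (739 - 1*483) = -10 - (739 - 483) = -10 - 1*256 = -10 - 256 = -266)
(Z - 3329) + D(41, 33) = (-266 - 3329) + sqrt(33**2 + 41**2) = -3595 + sqrt(1089 + 1681) = -3595 + sqrt(2770)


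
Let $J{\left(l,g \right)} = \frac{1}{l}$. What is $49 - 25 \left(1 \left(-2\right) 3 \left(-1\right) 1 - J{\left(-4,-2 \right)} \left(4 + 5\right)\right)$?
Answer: $- \frac{629}{4} \approx -157.25$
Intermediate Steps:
$49 - 25 \left(1 \left(-2\right) 3 \left(-1\right) 1 - J{\left(-4,-2 \right)} \left(4 + 5\right)\right) = 49 - 25 \left(1 \left(-2\right) 3 \left(-1\right) 1 - \frac{4 + 5}{-4}\right) = 49 - 25 \left(1 \left(\left(-6\right) \left(-1\right)\right) 1 - \left(- \frac{1}{4}\right) 9\right) = 49 - 25 \left(1 \cdot 6 \cdot 1 - - \frac{9}{4}\right) = 49 - 25 \left(6 \cdot 1 + \frac{9}{4}\right) = 49 - 25 \left(6 + \frac{9}{4}\right) = 49 - \frac{825}{4} = - \frac{629}{4}$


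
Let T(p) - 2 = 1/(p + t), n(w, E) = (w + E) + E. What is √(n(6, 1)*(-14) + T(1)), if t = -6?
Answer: I*√2755/5 ≈ 10.498*I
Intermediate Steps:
n(w, E) = w + 2*E (n(w, E) = (E + w) + E = w + 2*E)
T(p) = 2 + 1/(-6 + p) (T(p) = 2 + 1/(p - 6) = 2 + 1/(-6 + p))
√(n(6, 1)*(-14) + T(1)) = √((6 + 2*1)*(-14) + (-11 + 2*1)/(-6 + 1)) = √((6 + 2)*(-14) + (-11 + 2)/(-5)) = √(8*(-14) - ⅕*(-9)) = √(-112 + 9/5) = √(-551/5) = I*√2755/5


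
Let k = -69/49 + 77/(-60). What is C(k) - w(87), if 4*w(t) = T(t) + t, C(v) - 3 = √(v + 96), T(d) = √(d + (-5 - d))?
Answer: -75/4 + √4114905/210 - I*√5/4 ≈ -9.0904 - 0.55902*I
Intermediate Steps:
T(d) = I*√5 (T(d) = √(-5) = I*√5)
k = -7913/2940 (k = -69*1/49 + 77*(-1/60) = -69/49 - 77/60 = -7913/2940 ≈ -2.6915)
C(v) = 3 + √(96 + v) (C(v) = 3 + √(v + 96) = 3 + √(96 + v))
w(t) = t/4 + I*√5/4 (w(t) = (I*√5 + t)/4 = (t + I*√5)/4 = t/4 + I*√5/4)
C(k) - w(87) = (3 + √(96 - 7913/2940)) - ((¼)*87 + I*√5/4) = (3 + √(274327/2940)) - (87/4 + I*√5/4) = (3 + √4114905/210) + (-87/4 - I*√5/4) = -75/4 + √4114905/210 - I*√5/4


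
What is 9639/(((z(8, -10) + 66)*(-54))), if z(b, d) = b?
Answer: -357/148 ≈ -2.4122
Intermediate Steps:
9639/(((z(8, -10) + 66)*(-54))) = 9639/(((8 + 66)*(-54))) = 9639/((74*(-54))) = 9639/(-3996) = 9639*(-1/3996) = -357/148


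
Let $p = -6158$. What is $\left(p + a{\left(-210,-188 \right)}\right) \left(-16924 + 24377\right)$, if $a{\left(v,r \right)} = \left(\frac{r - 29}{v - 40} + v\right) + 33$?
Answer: $- \frac{11802071449}{250} \approx -4.7208 \cdot 10^{7}$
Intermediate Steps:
$a{\left(v,r \right)} = 33 + v + \frac{-29 + r}{-40 + v}$ ($a{\left(v,r \right)} = \left(\frac{-29 + r}{-40 + v} + v\right) + 33 = \left(v + \frac{-29 + r}{-40 + v}\right) + 33 = 33 + v + \frac{-29 + r}{-40 + v}$)
$\left(p + a{\left(-210,-188 \right)}\right) \left(-16924 + 24377\right) = \left(-6158 + \frac{-1349 - 188 + \left(-210\right)^{2} - -1470}{-40 - 210}\right) \left(-16924 + 24377\right) = \left(-6158 + \frac{-1349 - 188 + 44100 + 1470}{-250}\right) 7453 = \left(-6158 - \frac{44033}{250}\right) 7453 = \left(- \frac{1583533}{250}\right) 7453 = - \frac{11802071449}{250}$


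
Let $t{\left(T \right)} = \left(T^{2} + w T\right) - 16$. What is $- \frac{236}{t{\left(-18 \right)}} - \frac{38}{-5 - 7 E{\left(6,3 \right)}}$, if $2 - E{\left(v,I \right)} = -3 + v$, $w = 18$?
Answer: $- \frac{17}{4} \approx -4.25$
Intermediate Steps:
$t{\left(T \right)} = -16 + T^{2} + 18 T$ ($t{\left(T \right)} = \left(T^{2} + 18 T\right) - 16 = -16 + T^{2} + 18 T$)
$E{\left(v,I \right)} = 5 - v$ ($E{\left(v,I \right)} = 2 - \left(-3 + v\right) = 5 - v$)
$- \frac{236}{t{\left(-18 \right)}} - \frac{38}{-5 - 7 E{\left(6,3 \right)}} = - \frac{236}{-16 + \left(-18\right)^{2} + 18 \left(-18\right)} - \frac{38}{-5 - 7 \left(5 - 6\right)} = - \frac{236}{-16 + 324 - 324} - \frac{38}{-5 - 7 \left(5 - 6\right)} = - \frac{236}{-16} - \frac{38}{-5 - -7} = \left(-236\right) \left(- \frac{1}{16}\right) - \frac{38}{-5 + 7} = \frac{59}{4} - \frac{38}{2} = \frac{59}{4} - 19 = - \frac{17}{4}$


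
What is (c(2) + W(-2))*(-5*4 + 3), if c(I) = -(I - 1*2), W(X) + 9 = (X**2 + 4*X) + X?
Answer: 255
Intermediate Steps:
W(X) = -9 + X**2 + 5*X (W(X) = -9 + ((X**2 + 4*X) + X) = -9 + (X**2 + 5*X) = -9 + X**2 + 5*X)
c(I) = 2 - I (c(I) = -(I - 2) = -(-2 + I) = 2 - I)
(c(2) + W(-2))*(-5*4 + 3) = ((2 - 1*2) + (-9 + (-2)**2 + 5*(-2)))*(-5*4 + 3) = ((2 - 2) + (-9 + 4 - 10))*(-20 + 3) = (0 - 15)*(-17) = -15*(-17) = 255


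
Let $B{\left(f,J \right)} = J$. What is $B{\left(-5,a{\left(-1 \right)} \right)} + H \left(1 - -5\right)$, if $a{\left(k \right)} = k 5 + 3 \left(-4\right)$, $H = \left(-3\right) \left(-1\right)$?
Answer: $1$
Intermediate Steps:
$H = 3$
$a{\left(k \right)} = -12 + 5 k$ ($a{\left(k \right)} = 5 k - 12 = -12 + 5 k$)
$B{\left(-5,a{\left(-1 \right)} \right)} + H \left(1 - -5\right) = \left(-12 + 5 \left(-1\right)\right) + 3 \left(1 - -5\right) = \left(-12 - 5\right) + 3 \left(1 + 5\right) = -17 + 3 \cdot 6 = -17 + 18 = 1$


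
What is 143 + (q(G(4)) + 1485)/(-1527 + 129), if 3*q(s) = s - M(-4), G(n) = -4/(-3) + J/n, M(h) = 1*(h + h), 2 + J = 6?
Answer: 892915/6291 ≈ 141.94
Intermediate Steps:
J = 4 (J = -2 + 6 = 4)
M(h) = 2*h (M(h) = 1*(2*h) = 2*h)
G(n) = 4/3 + 4/n (G(n) = -4/(-3) + 4/n = -4*(-⅓) + 4/n = 4/3 + 4/n)
q(s) = 8/3 + s/3 (q(s) = (s - 2*(-4))/3 = (s - 1*(-8))/3 = (s + 8)/3 = (8 + s)/3 = 8/3 + s/3)
143 + (q(G(4)) + 1485)/(-1527 + 129) = 143 + ((8/3 + (4/3 + 4/4)/3) + 1485)/(-1527 + 129) = 143 + ((8/3 + (4/3 + 4*(¼))/3) + 1485)/(-1398) = 143 + ((8/3 + (4/3 + 1)/3) + 1485)*(-1/1398) = 143 + ((8/3 + (⅓)*(7/3)) + 1485)*(-1/1398) = 143 + ((8/3 + 7/9) + 1485)*(-1/1398) = 143 + (31/9 + 1485)*(-1/1398) = 143 + (13396/9)*(-1/1398) = 143 - 6698/6291 = 892915/6291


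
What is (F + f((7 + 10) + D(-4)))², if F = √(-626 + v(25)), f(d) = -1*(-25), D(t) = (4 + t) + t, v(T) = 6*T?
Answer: 149 + 100*I*√119 ≈ 149.0 + 1090.9*I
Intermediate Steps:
D(t) = 4 + 2*t
f(d) = 25
F = 2*I*√119 (F = √(-626 + 6*25) = √(-626 + 150) = √(-476) = 2*I*√119 ≈ 21.817*I)
(F + f((7 + 10) + D(-4)))² = (2*I*√119 + 25)² = (25 + 2*I*√119)²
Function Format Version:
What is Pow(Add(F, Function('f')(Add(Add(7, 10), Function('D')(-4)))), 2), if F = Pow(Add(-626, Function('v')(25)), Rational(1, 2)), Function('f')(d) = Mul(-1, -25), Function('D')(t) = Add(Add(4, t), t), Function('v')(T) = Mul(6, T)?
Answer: Add(149, Mul(100, I, Pow(119, Rational(1, 2)))) ≈ Add(149.00, Mul(1090.9, I))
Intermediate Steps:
Function('D')(t) = Add(4, Mul(2, t))
Function('f')(d) = 25
F = Mul(2, I, Pow(119, Rational(1, 2))) (F = Pow(Add(-626, Mul(6, 25)), Rational(1, 2)) = Pow(Add(-626, 150), Rational(1, 2)) = Pow(-476, Rational(1, 2)) = Mul(2, I, Pow(119, Rational(1, 2))) ≈ Mul(21.817, I))
Pow(Add(F, Function('f')(Add(Add(7, 10), Function('D')(-4)))), 2) = Pow(Add(Mul(2, I, Pow(119, Rational(1, 2))), 25), 2) = Pow(Add(25, Mul(2, I, Pow(119, Rational(1, 2)))), 2)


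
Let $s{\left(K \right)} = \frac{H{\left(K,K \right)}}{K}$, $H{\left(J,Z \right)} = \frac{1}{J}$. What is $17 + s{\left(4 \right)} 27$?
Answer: $\frac{299}{16} \approx 18.688$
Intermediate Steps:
$s{\left(K \right)} = \frac{1}{K^{2}}$ ($s{\left(K \right)} = \frac{1}{K K} = \frac{1}{K^{2}}$)
$17 + s{\left(4 \right)} 27 = 17 + \frac{1}{16} \cdot 27 = 17 + \frac{27}{16} = \frac{299}{16}$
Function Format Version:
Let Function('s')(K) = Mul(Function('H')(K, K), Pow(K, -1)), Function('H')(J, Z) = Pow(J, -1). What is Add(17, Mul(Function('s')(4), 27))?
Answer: Rational(299, 16) ≈ 18.688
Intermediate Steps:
Function('s')(K) = Pow(K, -2) (Function('s')(K) = Mul(Pow(K, -1), Pow(K, -1)) = Pow(K, -2))
Add(17, Mul(Function('s')(4), 27)) = Add(17, Mul(Pow(4, -2), 27)) = Add(17, Mul(Rational(1, 16), 27)) = Add(17, Rational(27, 16)) = Rational(299, 16)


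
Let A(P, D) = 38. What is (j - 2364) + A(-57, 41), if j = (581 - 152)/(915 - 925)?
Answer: -23689/10 ≈ -2368.9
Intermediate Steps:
j = -429/10 (j = 429/(-10) = 429*(-⅒) = -429/10 ≈ -42.900)
(j - 2364) + A(-57, 41) = (-429/10 - 2364) + 38 = -24069/10 + 38 = -23689/10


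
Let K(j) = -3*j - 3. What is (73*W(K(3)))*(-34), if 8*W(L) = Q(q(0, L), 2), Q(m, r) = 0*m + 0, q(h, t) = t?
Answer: 0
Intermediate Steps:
Q(m, r) = 0 (Q(m, r) = 0 + 0 = 0)
K(j) = -3 - 3*j
W(L) = 0 (W(L) = (⅛)*0 = 0)
(73*W(K(3)))*(-34) = (73*0)*(-34) = 0*(-34) = 0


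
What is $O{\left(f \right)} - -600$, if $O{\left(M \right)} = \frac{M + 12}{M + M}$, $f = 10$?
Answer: $\frac{6011}{10} \approx 601.1$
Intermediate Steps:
$O{\left(M \right)} = \frac{12 + M}{2 M}$
$O{\left(f \right)} - -600 = \frac{12 + 10}{2 \cdot 10} - -600 = \frac{1}{2} \cdot \frac{1}{10} \cdot 22 + 600 = \frac{11}{10} + 600 = \frac{6011}{10}$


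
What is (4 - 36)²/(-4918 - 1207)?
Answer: -1024/6125 ≈ -0.16718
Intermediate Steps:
(4 - 36)²/(-4918 - 1207) = (-32)²/(-6125) = 1024*(-1/6125) = -1024/6125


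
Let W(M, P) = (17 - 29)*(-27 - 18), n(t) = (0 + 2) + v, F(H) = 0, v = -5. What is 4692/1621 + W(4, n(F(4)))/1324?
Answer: 1771887/536551 ≈ 3.3024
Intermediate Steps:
n(t) = -3 (n(t) = (0 + 2) - 5 = 2 - 5 = -3)
W(M, P) = 540 (W(M, P) = -12*(-45) = 540)
4692/1621 + W(4, n(F(4)))/1324 = 4692/1621 + 540/1324 = 4692*(1/1621) + 540*(1/1324) = 4692/1621 + 135/331 = 1771887/536551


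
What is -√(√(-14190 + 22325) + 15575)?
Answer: -√(15575 + √8135) ≈ -125.16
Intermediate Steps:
-√(√(-14190 + 22325) + 15575) = -√(√8135 + 15575) = -√(15575 + √8135)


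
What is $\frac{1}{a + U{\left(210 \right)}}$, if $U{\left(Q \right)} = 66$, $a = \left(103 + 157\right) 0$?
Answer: $\frac{1}{66} \approx 0.015152$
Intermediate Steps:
$a = 0$ ($a = 260 \cdot 0 = 0$)
$\frac{1}{a + U{\left(210 \right)}} = \frac{1}{0 + 66} = \frac{1}{66}$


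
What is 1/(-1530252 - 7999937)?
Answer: -1/9530189 ≈ -1.0493e-7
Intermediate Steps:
1/(-1530252 - 7999937) = 1/(-9530189) = -1/9530189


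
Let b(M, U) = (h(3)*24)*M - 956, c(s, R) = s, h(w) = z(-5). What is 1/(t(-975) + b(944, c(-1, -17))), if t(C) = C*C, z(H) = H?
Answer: 1/836389 ≈ 1.1956e-6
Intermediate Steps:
h(w) = -5
b(M, U) = -956 - 120*M (b(M, U) = (-5*24)*M - 956 = -120*M - 956 = -956 - 120*M)
t(C) = C**2
1/(t(-975) + b(944, c(-1, -17))) = 1/((-975)**2 + (-956 - 120*944)) = 1/(950625 + (-956 - 113280)) = 1/(950625 - 114236) = 1/836389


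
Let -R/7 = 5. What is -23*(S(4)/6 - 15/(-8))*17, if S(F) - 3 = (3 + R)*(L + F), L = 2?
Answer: 92667/8 ≈ 11583.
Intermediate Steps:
R = -35 (R = -7*5 = -35)
S(F) = -61 - 32*F (S(F) = 3 + (3 - 35)*(2 + F) = 3 - 32*(2 + F) = 3 + (-64 - 32*F) = -61 - 32*F)
-23*(S(4)/6 - 15/(-8))*17 = -23*((-61 - 32*4)/6 - 15/(-8))*17 = -23*((-61 - 128)*(⅙) - 15*(-⅛))*17 = -23*(-189*⅙ + 15/8)*17 = -23*(-63/2 + 15/8)*17 = -23*(-237/8)*17 = (5451/8)*17 = 92667/8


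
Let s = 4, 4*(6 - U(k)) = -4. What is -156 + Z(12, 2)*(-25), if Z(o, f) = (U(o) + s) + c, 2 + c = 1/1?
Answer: -406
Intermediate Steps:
U(k) = 7 (U(k) = 6 - ¼*(-4) = 6 + 1 = 7)
c = -1 (c = -2 + 1/1 = -2 + 1 = -1)
Z(o, f) = 10 (Z(o, f) = (7 + 4) - 1 = 11 - 1 = 10)
-156 + Z(12, 2)*(-25) = -156 + 10*(-25) = -156 - 250 = -406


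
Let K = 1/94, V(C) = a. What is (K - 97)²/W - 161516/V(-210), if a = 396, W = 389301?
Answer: -4208788633601/10319590908 ≈ -407.84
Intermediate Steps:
V(C) = 396
K = 1/94 ≈ 0.010638
(K - 97)²/W - 161516/V(-210) = (1/94 - 97)²/389301 - 161516/396 = (-9117/94)²*(1/389301) - 161516*1/396 = (83119689/8836)*(1/389301) - 40379/99 = 27706563/1146621212 - 40379/99 = -4208788633601/10319590908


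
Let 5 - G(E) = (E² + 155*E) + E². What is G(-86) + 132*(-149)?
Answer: -21125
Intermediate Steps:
G(E) = 5 - 155*E - 2*E² (G(E) = 5 - ((E² + 155*E) + E²) = 5 - (2*E² + 155*E) = 5 + (-155*E - 2*E²) = 5 - 155*E - 2*E²)
G(-86) + 132*(-149) = (5 - 155*(-86) - 2*(-86)²) + 132*(-149) = (5 + 13330 - 2*7396) - 19668 = (5 + 13330 - 14792) - 19668 = -1457 - 19668 = -21125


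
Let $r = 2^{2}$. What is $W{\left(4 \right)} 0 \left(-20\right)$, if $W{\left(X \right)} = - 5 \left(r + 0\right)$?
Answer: $0$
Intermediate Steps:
$r = 4$
$W{\left(X \right)} = -20$ ($W{\left(X \right)} = - 5 \left(4 + 0\right) = \left(-5\right) 4 = -20$)
$W{\left(4 \right)} 0 \left(-20\right) = \left(-20\right) 0 \left(-20\right) = 0 \left(-20\right) = 0$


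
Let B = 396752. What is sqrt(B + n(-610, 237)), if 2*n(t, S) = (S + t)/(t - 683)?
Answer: sqrt(2653238702370)/2586 ≈ 629.88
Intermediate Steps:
n(t, S) = (S + t)/(2*(-683 + t)) (n(t, S) = ((S + t)/(t - 683))/2 = ((S + t)/(-683 + t))/2 = (S + t)/(2*(-683 + t)))
sqrt(B + n(-610, 237)) = sqrt(396752 + (237 - 610)/(2*(-683 - 610))) = sqrt(396752 + (1/2)*(-373)/(-1293)) = sqrt(396752 + (1/2)*(-1/1293)*(-373)) = sqrt(396752 + 373/2586) = sqrt(1026001045/2586) = sqrt(2653238702370)/2586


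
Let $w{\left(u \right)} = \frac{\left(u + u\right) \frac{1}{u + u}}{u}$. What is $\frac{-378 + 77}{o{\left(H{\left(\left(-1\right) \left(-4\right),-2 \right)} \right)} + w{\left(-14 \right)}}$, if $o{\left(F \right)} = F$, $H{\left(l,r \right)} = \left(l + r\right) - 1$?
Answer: $- \frac{4214}{13} \approx -324.15$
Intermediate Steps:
$H{\left(l,r \right)} = -1 + l + r$
$w{\left(u \right)} = \frac{1}{u}$ ($w{\left(u \right)} = \frac{2 u \frac{1}{2 u}}{u} = 1 \frac{1}{u} = \frac{1}{u}$)
$\frac{-378 + 77}{o{\left(H{\left(\left(-1\right) \left(-4\right),-2 \right)} \right)} + w{\left(-14 \right)}} = \frac{-378 + 77}{\left(-1 - -4 - 2\right) + \frac{1}{-14}} = - \frac{301}{\left(-1 + 4 - 2\right) - \frac{1}{14}} = - \frac{301}{1 - \frac{1}{14}} = - \frac{301}{\frac{13}{14}} = \left(-301\right) \frac{14}{13} = - \frac{4214}{13}$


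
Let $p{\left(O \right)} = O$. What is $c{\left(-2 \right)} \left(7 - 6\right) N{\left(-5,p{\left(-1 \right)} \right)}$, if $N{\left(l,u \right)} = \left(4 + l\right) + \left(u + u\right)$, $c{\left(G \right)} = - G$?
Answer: $-6$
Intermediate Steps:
$N{\left(l,u \right)} = 4 + l + 2 u$ ($N{\left(l,u \right)} = \left(4 + l\right) + 2 u = 4 + l + 2 u$)
$c{\left(-2 \right)} \left(7 - 6\right) N{\left(-5,p{\left(-1 \right)} \right)} = \left(-1\right) \left(-2\right) \left(7 - 6\right) \left(4 - 5 + 2 \left(-1\right)\right) = 2 \cdot 1 \left(4 - 5 - 2\right) = 2 \left(-3\right) = -6$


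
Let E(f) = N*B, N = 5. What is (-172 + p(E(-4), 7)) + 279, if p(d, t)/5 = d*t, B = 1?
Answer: 282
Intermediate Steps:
E(f) = 5 (E(f) = 5*1 = 5)
p(d, t) = 5*d*t (p(d, t) = 5*(d*t) = 5*d*t)
(-172 + p(E(-4), 7)) + 279 = (-172 + 5*5*7) + 279 = (-172 + 175) + 279 = 3 + 279 = 282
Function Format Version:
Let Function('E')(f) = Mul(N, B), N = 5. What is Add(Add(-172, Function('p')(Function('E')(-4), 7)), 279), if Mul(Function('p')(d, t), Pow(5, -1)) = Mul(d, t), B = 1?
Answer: 282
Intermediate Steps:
Function('E')(f) = 5 (Function('E')(f) = Mul(5, 1) = 5)
Function('p')(d, t) = Mul(5, d, t) (Function('p')(d, t) = Mul(5, Mul(d, t)) = Mul(5, d, t))
Add(Add(-172, Function('p')(Function('E')(-4), 7)), 279) = Add(Add(-172, Mul(5, 5, 7)), 279) = Add(Add(-172, 175), 279) = Add(3, 279) = 282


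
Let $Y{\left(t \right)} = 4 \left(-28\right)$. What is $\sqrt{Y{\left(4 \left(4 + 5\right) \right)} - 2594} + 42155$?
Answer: $42155 + i \sqrt{2706} \approx 42155.0 + 52.019 i$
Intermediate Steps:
$Y{\left(t \right)} = -112$
$\sqrt{Y{\left(4 \left(4 + 5\right) \right)} - 2594} + 42155 = \sqrt{-112 - 2594} + 42155 = \sqrt{-2706} + 42155 = i \sqrt{2706} + 42155 = 42155 + i \sqrt{2706}$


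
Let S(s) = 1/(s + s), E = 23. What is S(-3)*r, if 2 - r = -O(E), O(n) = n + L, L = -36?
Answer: 11/6 ≈ 1.8333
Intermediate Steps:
O(n) = -36 + n (O(n) = n - 36 = -36 + n)
S(s) = 1/(2*s)
r = -11 (r = 2 - (-1)*(-36 + 23) = 2 - (-1)*(-13) = 2 - 1*13 = 2 - 13 = -11)
S(-3)*r = ((½)/(-3))*(-11) = ((½)*(-⅓))*(-11) = -⅙*(-11) = 11/6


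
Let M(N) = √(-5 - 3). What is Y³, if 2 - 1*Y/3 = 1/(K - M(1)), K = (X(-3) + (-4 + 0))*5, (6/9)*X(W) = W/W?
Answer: 1728*(-1885*I + 998*√2)/(-13225*I + 7372*√2) ≈ 241.56 - 6.0119*I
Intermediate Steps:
X(W) = 3/2 (X(W) = 3*(W/W)/2 = (3/2)*1 = 3/2)
M(N) = 2*I*√2 (M(N) = √(-8) = 2*I*√2)
K = -25/2 (K = (3/2 + (-4 + 0))*5 = (3/2 - 4)*5 = -5/2*5 = -25/2 ≈ -12.500)
Y = 6 - 3/(-25/2 - 2*I*√2) ≈ 6.2283 - 0.051661*I
Y³ = (1364/219 - 8*I*√2/219)³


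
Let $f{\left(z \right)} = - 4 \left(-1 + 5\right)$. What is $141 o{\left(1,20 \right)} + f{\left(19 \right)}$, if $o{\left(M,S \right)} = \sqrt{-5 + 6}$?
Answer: $125$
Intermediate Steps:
$f{\left(z \right)} = -16$ ($f{\left(z \right)} = \left(-4\right) 4 = -16$)
$o{\left(M,S \right)} = 1$ ($o{\left(M,S \right)} = \sqrt{1} = 1$)
$141 o{\left(1,20 \right)} + f{\left(19 \right)} = 141 \cdot 1 - 16 = 141 - 16 = 125$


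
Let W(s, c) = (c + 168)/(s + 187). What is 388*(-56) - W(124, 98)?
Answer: -6757674/311 ≈ -21729.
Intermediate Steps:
W(s, c) = (168 + c)/(187 + s)
388*(-56) - W(124, 98) = 388*(-56) - (168 + 98)/(187 + 124) = -21728 - 266/311 = -6757674/311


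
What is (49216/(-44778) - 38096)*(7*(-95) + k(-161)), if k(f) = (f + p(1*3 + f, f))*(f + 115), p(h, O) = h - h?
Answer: -1916592024144/7463 ≈ -2.5681e+8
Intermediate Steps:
p(h, O) = 0
k(f) = f*(115 + f) (k(f) = (f + 0)*(f + 115) = f*(115 + f))
(49216/(-44778) - 38096)*(7*(-95) + k(-161)) = (49216/(-44778) - 38096)*(7*(-95) - 161*(115 - 161)) = (49216*(-1/44778) - 38096)*(-665 - 161*(-46)) = (-24608/22389 - 38096)*(-665 + 7406) = -852955952/22389*6741 = -1916592024144/7463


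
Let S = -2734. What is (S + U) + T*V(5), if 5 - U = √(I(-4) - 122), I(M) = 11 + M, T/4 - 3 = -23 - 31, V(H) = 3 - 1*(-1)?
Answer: -3545 - I*√115 ≈ -3545.0 - 10.724*I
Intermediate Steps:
V(H) = 4 (V(H) = 3 + 1 = 4)
T = -204 (T = 12 + 4*(-23 - 31) = 12 + 4*(-54) = 12 - 216 = -204)
U = 5 - I*√115 (U = 5 - √((11 - 4) - 122) = 5 - √(7 - 122) = 5 - √(-115) = 5 - I*√115 ≈ 5.0 - 10.724*I)
(S + U) + T*V(5) = (-2734 + (5 - I*√115)) - 204*4 = (-2729 - I*√115) - 816 = -3545 - I*√115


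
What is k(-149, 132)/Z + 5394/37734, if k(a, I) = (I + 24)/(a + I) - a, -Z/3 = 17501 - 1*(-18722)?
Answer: 1645839374/11618128797 ≈ 0.14166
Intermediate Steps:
Z = -108669 (Z = -3*(17501 - 1*(-18722)) = -3*(17501 + 18722) = -3*36223 = -108669)
k(a, I) = -a + (24 + I)/(I + a) (k(a, I) = (24 + I)/(I + a) - a = -a + (24 + I)/(I + a))
k(-149, 132)/Z + 5394/37734 = ((24 + 132 - 1*(-149)² - 1*132*(-149))/(132 - 149))/(-108669) + 5394/37734 = ((24 + 132 - 1*22201 + 19668)/(-17))*(-1/108669) + 5394*(1/37734) = -(24 + 132 - 22201 + 19668)/17*(-1/108669) + 899/6289 = -1/17*(-2377)*(-1/108669) + 899/6289 = (2377/17)*(-1/108669) + 899/6289 = -2377/1847373 + 899/6289 = 1645839374/11618128797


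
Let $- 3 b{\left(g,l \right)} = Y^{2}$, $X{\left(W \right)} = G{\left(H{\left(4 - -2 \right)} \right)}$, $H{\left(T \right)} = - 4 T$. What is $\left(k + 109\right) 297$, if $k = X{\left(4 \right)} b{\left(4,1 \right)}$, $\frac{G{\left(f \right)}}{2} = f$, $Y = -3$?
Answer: $75141$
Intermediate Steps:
$G{\left(f \right)} = 2 f$
$X{\left(W \right)} = -48$ ($X{\left(W \right)} = 2 \left(- 4 \left(4 - -2\right)\right) = 2 \left(- 4 \left(4 + 2\right)\right) = 2 \left(\left(-4\right) 6\right) = 2 \left(-24\right) = -48$)
$b{\left(g,l \right)} = -3$ ($b{\left(g,l \right)} = - \frac{\left(-3\right)^{2}}{3} = \left(- \frac{1}{3}\right) 9 = -3$)
$k = 144$ ($k = \left(-48\right) \left(-3\right) = 144$)
$\left(k + 109\right) 297 = \left(144 + 109\right) 297 = 253 \cdot 297 = 75141$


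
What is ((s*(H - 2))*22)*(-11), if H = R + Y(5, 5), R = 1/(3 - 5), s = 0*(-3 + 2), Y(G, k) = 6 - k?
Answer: 0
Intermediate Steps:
s = 0 (s = 0*(-1) = 0)
R = -½ (R = 1/(-2) = -½ ≈ -0.50000)
H = ½ (H = -½ + (6 - 1*5) = -½ + (6 - 5) = -½ + 1 = ½ ≈ 0.50000)
((s*(H - 2))*22)*(-11) = ((0*(½ - 2))*22)*(-11) = ((0*(-3/2))*22)*(-11) = (0*22)*(-11) = 0*(-11) = 0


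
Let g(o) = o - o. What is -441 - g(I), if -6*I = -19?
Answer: -441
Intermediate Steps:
I = 19/6 (I = -⅙*(-19) = 19/6 ≈ 3.1667)
g(o) = 0
-441 - g(I) = -441 - 1*0 = -441 + 0 = -441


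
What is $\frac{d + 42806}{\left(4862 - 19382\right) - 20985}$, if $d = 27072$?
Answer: $- \frac{69878}{35505} \approx -1.9681$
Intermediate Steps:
$\frac{d + 42806}{\left(4862 - 19382\right) - 20985} = \frac{27072 + 42806}{\left(4862 - 19382\right) - 20985} = \frac{69878}{\left(4862 - 19382\right) - 20985} = \frac{69878}{-14520 - 20985} = \frac{69878}{-35505} = 69878 \left(- \frac{1}{35505}\right) = - \frac{69878}{35505}$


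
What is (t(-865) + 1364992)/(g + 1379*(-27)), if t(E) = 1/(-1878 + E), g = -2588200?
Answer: -3744173055/7201562719 ≈ -0.51991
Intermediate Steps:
(t(-865) + 1364992)/(g + 1379*(-27)) = (1/(-1878 - 865) + 1364992)/(-2588200 + 1379*(-27)) = (1/(-2743) + 1364992)/(-2588200 - 37233) = (-1/2743 + 1364992)/(-2625433) = (3744173055/2743)*(-1/2625433) = -3744173055/7201562719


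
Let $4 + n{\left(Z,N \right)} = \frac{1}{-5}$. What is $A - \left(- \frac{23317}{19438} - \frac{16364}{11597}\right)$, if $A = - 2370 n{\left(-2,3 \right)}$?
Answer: $\frac{2244443916325}{225422486} \approx 9956.6$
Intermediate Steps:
$n{\left(Z,N \right)} = - \frac{21}{5}$ ($n{\left(Z,N \right)} = -4 + \frac{1}{-5} = -4 - \frac{1}{5} = - \frac{21}{5}$)
$A = 9954$ ($A = \left(-2370\right) \left(- \frac{21}{5}\right) = 9954$)
$A - \left(- \frac{23317}{19438} - \frac{16364}{11597}\right) = 9954 - \left(- \frac{23317}{19438} - \frac{16364}{11597}\right) = 9954 - - \frac{588490681}{225422486} = 9954 + \left(\frac{23317}{19438} + \frac{16364}{11597}\right) = 9954 + \frac{588490681}{225422486} = \frac{2244443916325}{225422486}$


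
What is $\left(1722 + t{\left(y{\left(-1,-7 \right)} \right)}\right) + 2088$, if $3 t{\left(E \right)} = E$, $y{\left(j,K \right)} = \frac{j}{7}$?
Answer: $\frac{80009}{21} \approx 3810.0$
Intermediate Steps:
$y{\left(j,K \right)} = \frac{j}{7}$ ($y{\left(j,K \right)} = j \frac{1}{7} = \frac{j}{7}$)
$t{\left(E \right)} = \frac{E}{3}$
$\left(1722 + t{\left(y{\left(-1,-7 \right)} \right)}\right) + 2088 = \left(1722 + \frac{\frac{1}{7} \left(-1\right)}{3}\right) + 2088 = \left(1722 + \frac{1}{3} \left(- \frac{1}{7}\right)\right) + 2088 = \left(1722 - \frac{1}{21}\right) + 2088 = \frac{36161}{21} + 2088 = \frac{80009}{21}$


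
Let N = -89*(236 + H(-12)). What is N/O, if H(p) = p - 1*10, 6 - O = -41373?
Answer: -19046/41379 ≈ -0.46028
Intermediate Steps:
O = 41379 (O = 6 - 1*(-41373) = 6 + 41373 = 41379)
H(p) = -10 + p (H(p) = p - 10 = -10 + p)
N = -19046 (N = -89*(236 + (-10 - 12)) = -89*(236 - 22) = -89*214 = -19046)
N/O = -19046/41379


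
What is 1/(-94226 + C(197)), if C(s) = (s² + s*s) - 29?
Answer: -1/16637 ≈ -6.0107e-5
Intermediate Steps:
C(s) = -29 + 2*s² (C(s) = (s² + s²) - 29 = 2*s² - 29 = -29 + 2*s²)
1/(-94226 + C(197)) = 1/(-94226 + (-29 + 2*197²)) = 1/(-94226 + (-29 + 2*38809)) = 1/(-94226 + (-29 + 77618)) = 1/(-94226 + 77589) = 1/(-16637) = -1/16637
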